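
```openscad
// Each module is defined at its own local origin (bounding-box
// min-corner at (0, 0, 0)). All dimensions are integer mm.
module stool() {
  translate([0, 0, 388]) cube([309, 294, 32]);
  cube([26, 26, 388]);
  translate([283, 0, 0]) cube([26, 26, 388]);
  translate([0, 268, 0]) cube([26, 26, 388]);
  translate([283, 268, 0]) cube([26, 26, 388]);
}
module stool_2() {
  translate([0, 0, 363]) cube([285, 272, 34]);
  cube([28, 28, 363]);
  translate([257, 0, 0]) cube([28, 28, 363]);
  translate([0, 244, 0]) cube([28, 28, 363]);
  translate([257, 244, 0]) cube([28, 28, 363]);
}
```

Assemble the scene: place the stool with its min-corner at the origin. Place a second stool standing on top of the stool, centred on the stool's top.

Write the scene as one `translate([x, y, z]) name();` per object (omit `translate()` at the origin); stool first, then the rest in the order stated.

stool();
translate([12, 11, 420]) stool_2();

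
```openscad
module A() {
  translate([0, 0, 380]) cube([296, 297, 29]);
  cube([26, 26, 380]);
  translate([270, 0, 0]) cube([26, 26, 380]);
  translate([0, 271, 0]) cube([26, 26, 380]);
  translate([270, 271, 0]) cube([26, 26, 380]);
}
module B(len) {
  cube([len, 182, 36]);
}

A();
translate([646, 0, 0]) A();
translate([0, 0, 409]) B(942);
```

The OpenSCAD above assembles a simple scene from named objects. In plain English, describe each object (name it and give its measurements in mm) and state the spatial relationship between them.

A is a four-legged stool. The seat is 296×297 mm, 29 mm thick, top at z = 409 mm. It stands on four square legs, each 26×26 mm in cross-section, from z = 0 to the seat underside, each flush with a corner of the seat.

B is a rectangular beam 942 mm long (x), 182 mm deep (y), 36 mm thick (z).

The beam spans the tops of two stools placed 350 mm apart, resting at z = 409 mm.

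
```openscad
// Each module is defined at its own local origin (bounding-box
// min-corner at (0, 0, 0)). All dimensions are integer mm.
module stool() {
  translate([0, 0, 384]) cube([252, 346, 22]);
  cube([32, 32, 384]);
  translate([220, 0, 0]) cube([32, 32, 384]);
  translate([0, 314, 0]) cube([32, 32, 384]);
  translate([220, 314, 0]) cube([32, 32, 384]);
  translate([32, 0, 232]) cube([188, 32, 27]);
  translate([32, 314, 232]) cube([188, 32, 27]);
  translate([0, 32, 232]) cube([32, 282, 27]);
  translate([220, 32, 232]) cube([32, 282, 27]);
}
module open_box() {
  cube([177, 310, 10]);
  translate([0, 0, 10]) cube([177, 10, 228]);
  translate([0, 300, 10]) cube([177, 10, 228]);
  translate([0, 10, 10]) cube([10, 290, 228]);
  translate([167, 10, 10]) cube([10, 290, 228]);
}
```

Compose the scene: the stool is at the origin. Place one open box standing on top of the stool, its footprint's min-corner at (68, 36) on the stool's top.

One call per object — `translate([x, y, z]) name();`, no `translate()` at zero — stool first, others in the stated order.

stool();
translate([68, 36, 406]) open_box();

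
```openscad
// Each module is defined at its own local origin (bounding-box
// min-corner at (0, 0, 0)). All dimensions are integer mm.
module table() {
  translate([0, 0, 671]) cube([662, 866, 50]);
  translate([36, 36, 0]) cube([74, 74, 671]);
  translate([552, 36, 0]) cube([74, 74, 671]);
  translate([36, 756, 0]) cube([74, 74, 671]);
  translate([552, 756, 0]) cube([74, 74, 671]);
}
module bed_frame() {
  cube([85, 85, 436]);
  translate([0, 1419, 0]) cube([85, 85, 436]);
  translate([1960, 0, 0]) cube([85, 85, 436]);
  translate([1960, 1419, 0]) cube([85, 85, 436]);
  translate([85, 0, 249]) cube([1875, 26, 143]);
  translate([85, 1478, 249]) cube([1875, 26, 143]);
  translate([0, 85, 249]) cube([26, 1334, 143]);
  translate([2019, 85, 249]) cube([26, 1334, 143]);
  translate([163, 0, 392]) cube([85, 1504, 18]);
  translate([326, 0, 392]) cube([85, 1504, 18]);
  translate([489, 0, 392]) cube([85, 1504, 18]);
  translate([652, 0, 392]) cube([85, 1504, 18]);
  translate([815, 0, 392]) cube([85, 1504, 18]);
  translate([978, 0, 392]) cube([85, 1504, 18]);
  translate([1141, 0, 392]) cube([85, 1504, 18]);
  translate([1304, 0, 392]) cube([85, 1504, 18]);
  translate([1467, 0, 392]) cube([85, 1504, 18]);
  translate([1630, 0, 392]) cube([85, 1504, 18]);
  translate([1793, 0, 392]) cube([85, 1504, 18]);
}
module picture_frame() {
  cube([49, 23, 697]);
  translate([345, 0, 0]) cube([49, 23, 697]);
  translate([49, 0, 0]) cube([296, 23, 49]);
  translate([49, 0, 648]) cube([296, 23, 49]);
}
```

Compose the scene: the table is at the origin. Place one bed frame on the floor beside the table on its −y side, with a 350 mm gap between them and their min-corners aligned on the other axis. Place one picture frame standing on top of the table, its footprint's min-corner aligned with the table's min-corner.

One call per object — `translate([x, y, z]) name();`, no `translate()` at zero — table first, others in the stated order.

table();
translate([0, -1854, 0]) bed_frame();
translate([0, 0, 721]) picture_frame();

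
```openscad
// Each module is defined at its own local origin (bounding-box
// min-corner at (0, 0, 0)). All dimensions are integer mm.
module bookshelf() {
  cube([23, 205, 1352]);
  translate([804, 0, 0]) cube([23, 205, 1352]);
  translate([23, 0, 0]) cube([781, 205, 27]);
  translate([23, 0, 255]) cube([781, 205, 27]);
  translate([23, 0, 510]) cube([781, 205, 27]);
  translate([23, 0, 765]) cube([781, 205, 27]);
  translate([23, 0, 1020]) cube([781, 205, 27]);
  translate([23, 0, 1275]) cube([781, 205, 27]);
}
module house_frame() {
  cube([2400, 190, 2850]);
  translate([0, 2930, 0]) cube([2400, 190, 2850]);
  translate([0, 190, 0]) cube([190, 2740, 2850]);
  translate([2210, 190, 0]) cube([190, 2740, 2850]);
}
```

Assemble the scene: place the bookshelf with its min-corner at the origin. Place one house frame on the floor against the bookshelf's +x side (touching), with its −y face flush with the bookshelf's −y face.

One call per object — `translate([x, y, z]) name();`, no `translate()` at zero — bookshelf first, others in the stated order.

bookshelf();
translate([827, 0, 0]) house_frame();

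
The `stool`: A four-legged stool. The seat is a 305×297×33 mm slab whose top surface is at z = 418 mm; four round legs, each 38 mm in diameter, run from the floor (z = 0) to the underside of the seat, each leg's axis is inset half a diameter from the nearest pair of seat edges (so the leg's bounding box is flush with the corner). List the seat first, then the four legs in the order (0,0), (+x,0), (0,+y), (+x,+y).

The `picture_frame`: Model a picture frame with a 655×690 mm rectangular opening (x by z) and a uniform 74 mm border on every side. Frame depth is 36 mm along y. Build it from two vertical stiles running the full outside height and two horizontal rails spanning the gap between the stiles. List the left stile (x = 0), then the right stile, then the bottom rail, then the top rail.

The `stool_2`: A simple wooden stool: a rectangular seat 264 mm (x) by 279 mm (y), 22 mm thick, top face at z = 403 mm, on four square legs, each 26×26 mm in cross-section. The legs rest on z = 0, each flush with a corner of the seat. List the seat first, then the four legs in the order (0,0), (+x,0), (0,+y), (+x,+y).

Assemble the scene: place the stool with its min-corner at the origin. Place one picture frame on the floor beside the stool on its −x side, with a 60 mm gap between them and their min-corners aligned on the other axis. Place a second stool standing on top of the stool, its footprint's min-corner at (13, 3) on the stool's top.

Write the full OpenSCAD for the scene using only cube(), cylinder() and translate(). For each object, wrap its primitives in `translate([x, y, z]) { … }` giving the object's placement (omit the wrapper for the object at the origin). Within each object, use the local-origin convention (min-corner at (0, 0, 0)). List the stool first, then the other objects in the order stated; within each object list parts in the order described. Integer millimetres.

translate([0, 0, 385]) cube([305, 297, 33]);
translate([19, 19, 0]) cylinder(h = 385, r = 19);
translate([286, 19, 0]) cylinder(h = 385, r = 19);
translate([19, 278, 0]) cylinder(h = 385, r = 19);
translate([286, 278, 0]) cylinder(h = 385, r = 19);
translate([-863, 0, 0]) {
  cube([74, 36, 838]);
  translate([729, 0, 0]) cube([74, 36, 838]);
  translate([74, 0, 0]) cube([655, 36, 74]);
  translate([74, 0, 764]) cube([655, 36, 74]);
}
translate([13, 3, 418]) {
  translate([0, 0, 381]) cube([264, 279, 22]);
  cube([26, 26, 381]);
  translate([238, 0, 0]) cube([26, 26, 381]);
  translate([0, 253, 0]) cube([26, 26, 381]);
  translate([238, 253, 0]) cube([26, 26, 381]);
}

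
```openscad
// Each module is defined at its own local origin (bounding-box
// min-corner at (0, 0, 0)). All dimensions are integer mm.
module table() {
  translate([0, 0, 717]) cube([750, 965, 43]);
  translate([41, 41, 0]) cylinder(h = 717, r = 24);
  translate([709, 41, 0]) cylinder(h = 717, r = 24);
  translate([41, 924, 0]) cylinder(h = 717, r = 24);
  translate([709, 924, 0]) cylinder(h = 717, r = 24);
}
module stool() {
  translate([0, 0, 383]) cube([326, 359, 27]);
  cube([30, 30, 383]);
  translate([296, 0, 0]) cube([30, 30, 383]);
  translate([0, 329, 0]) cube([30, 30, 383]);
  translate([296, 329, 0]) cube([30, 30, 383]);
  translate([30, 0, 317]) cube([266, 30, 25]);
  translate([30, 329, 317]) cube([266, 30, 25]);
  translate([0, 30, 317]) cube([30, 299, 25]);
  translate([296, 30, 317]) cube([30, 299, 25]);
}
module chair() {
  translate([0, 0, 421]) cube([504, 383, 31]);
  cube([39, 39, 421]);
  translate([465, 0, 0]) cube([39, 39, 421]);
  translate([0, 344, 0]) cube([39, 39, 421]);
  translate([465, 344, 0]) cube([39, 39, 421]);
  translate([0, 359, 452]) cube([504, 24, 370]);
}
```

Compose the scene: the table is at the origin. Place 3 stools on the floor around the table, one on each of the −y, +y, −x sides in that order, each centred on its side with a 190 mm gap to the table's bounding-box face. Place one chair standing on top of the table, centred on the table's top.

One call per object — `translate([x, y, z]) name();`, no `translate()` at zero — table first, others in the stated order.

table();
translate([212, -549, 0]) stool();
translate([212, 1155, 0]) stool();
translate([-516, 303, 0]) stool();
translate([123, 291, 760]) chair();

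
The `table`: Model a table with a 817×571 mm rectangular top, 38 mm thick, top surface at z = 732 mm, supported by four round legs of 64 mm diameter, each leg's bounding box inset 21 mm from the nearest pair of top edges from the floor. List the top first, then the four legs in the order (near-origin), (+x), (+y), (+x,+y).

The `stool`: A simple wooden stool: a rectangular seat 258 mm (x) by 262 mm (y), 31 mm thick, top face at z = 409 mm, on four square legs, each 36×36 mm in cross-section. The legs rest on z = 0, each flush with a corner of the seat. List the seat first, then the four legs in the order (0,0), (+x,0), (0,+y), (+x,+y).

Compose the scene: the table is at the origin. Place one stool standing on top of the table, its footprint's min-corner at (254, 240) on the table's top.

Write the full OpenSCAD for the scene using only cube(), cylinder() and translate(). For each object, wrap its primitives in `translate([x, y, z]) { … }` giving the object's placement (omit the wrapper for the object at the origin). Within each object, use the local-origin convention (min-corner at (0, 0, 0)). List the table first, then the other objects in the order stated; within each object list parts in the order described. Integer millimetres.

translate([0, 0, 694]) cube([817, 571, 38]);
translate([53, 53, 0]) cylinder(h = 694, r = 32);
translate([764, 53, 0]) cylinder(h = 694, r = 32);
translate([53, 518, 0]) cylinder(h = 694, r = 32);
translate([764, 518, 0]) cylinder(h = 694, r = 32);
translate([254, 240, 732]) {
  translate([0, 0, 378]) cube([258, 262, 31]);
  cube([36, 36, 378]);
  translate([222, 0, 0]) cube([36, 36, 378]);
  translate([0, 226, 0]) cube([36, 36, 378]);
  translate([222, 226, 0]) cube([36, 36, 378]);
}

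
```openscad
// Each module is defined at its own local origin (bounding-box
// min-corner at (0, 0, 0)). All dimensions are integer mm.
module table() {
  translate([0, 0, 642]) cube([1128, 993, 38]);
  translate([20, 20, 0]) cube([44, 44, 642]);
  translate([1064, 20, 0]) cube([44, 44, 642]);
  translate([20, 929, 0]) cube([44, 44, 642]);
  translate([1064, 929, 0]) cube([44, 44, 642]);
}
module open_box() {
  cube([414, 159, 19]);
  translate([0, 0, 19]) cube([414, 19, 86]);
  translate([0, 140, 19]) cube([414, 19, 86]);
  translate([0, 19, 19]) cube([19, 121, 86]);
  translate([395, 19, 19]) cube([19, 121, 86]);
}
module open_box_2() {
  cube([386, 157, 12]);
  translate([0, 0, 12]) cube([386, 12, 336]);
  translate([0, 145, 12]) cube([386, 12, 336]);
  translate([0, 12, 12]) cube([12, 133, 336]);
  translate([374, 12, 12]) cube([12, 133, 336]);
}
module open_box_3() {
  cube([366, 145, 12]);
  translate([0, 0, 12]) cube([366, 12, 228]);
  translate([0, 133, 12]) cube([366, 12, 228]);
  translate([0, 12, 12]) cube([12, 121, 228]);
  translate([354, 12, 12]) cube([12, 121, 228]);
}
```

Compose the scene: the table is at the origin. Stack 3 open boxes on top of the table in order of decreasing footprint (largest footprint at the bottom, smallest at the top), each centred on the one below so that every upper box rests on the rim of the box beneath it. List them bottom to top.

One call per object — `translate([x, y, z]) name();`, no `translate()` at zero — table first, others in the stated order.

table();
translate([357, 417, 680]) open_box();
translate([371, 418, 785]) open_box_2();
translate([381, 424, 1133]) open_box_3();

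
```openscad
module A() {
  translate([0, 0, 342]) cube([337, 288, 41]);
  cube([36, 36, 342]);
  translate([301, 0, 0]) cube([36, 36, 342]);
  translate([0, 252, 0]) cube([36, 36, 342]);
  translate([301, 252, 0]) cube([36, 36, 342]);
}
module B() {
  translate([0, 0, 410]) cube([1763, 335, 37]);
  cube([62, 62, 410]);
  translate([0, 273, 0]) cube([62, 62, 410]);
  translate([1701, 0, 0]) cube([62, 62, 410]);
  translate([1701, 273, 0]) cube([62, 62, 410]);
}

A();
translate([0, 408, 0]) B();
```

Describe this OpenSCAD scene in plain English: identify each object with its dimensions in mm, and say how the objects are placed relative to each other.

A is a simple wooden stool: a rectangular seat 337 mm (x) by 288 mm (y), 41 mm thick, top face at z = 383 mm, on four square legs, each 36×36 mm in cross-section. The legs rest on z = 0, each flush with a corner of the seat.

B is a long wooden bench with a 1763 mm (x) × 335 mm (y) seat, 37 mm thick, its top surface 447 mm above the floor. Four 62 mm square legs at the seat corners, flush with the edges, run from z = 0 to the seat underside.

The bench is on the floor beside the stool on its +y side.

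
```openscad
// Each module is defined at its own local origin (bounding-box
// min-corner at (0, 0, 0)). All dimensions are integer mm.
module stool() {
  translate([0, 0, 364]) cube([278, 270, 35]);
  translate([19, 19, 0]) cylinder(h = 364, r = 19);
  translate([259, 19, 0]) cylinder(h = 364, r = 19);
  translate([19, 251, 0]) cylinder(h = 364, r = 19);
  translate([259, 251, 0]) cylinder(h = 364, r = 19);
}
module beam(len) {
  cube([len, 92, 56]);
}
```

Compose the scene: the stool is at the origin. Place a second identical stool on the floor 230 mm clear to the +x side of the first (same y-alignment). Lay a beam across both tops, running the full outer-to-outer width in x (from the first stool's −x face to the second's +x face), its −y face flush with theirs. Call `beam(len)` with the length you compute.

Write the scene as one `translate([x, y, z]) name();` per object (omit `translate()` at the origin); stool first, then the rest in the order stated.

stool();
translate([508, 0, 0]) stool();
translate([0, 0, 399]) beam(786);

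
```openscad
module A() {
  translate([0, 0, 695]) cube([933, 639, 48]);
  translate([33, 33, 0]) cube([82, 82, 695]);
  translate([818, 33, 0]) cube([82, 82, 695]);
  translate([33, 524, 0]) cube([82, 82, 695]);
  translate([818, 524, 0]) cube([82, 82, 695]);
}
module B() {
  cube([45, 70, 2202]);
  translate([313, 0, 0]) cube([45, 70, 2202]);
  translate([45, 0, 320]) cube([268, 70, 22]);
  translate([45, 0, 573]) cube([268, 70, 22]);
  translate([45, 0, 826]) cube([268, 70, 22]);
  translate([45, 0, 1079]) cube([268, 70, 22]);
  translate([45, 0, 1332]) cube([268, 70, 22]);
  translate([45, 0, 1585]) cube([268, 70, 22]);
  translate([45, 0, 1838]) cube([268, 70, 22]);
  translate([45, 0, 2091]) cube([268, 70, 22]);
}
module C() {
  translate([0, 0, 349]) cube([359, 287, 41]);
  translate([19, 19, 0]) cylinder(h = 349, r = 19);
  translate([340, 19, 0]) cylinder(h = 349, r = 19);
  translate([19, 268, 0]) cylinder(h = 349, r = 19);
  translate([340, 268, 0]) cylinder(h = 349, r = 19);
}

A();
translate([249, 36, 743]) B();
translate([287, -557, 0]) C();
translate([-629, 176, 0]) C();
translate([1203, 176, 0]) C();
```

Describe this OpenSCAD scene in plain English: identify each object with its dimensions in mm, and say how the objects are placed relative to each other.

A is a table with a 933×639 mm rectangular top, 48 mm thick, top surface at z = 743 mm, supported by four 82×82 mm square legs, each inset 33 mm from the nearest pair of top edges, running from the floor.

B is a straight ladder. Two 45×70 mm vertical rails, 2202 mm tall, stand 358 mm apart (outside-to-outside) with their front faces coplanar on the −y side. 8 rungs, each 70 mm deep and 22 mm tall, span between the inner faces of the rails, front faces flush with the rails. The lowest rung's underside is at z = 320 mm and rungs are spaced 253 mm apart (underside to underside).

C is a four-legged stool. The seat is 359×287 mm, 41 mm thick, top at z = 390 mm. It stands on four round legs, each 38 mm in diameter, from z = 0 to the seat underside, each leg's axis is inset half a diameter from the nearest pair of seat edges (so the leg's bounding box is flush with the corner).

The ladder is on top of the table. Three stools sit around the table at the −y, −x, +x sides.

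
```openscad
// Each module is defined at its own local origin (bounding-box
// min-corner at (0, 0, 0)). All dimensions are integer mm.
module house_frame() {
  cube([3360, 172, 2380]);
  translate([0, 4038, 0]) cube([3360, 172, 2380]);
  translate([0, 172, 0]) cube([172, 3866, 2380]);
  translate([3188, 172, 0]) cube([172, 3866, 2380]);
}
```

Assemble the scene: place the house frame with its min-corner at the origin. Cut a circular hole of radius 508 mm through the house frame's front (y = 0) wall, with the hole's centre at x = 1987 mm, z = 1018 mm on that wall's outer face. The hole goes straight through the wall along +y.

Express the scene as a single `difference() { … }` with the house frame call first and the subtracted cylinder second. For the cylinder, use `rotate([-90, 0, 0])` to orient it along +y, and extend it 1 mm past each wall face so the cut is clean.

difference() {
  house_frame();
  translate([1987, -1, 1018]) rotate([-90, 0, 0]) cylinder(h = 174, r = 508);
}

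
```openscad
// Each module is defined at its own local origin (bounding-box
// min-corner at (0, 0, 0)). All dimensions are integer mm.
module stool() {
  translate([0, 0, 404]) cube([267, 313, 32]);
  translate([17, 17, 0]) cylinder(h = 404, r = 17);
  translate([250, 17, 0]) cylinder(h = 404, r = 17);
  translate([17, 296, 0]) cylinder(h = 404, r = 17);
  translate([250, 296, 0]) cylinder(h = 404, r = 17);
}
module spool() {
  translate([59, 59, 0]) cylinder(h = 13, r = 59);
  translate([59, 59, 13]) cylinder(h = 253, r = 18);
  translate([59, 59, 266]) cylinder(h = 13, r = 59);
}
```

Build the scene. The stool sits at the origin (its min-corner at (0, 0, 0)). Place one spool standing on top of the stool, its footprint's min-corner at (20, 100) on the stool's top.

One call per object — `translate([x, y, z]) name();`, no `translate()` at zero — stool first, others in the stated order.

stool();
translate([20, 100, 436]) spool();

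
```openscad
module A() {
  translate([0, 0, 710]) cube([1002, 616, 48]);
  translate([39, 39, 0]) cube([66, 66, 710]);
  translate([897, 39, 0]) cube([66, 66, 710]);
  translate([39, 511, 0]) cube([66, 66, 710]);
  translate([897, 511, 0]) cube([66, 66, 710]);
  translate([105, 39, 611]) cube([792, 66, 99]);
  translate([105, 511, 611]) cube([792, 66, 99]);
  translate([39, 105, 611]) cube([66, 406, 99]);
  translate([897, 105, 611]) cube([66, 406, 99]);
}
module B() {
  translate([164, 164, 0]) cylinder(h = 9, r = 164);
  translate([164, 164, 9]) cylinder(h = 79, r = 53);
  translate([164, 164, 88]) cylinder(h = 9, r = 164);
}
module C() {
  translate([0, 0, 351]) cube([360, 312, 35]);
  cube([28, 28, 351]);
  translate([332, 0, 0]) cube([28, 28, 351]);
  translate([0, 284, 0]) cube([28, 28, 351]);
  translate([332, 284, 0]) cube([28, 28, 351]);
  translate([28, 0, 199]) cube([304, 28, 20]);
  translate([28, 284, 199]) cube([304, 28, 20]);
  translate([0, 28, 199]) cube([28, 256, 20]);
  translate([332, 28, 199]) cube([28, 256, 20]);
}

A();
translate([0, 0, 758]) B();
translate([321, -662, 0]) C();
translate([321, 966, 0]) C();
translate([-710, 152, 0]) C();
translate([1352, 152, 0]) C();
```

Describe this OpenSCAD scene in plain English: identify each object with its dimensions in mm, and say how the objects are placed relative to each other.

A is a table: top 1002 mm (x) × 616 mm (y), 48 mm thick, upper face at z = 758 mm, on four 66×66 mm square legs, each inset 39 mm from the nearest pair of top edges, running from z = 0 to the bottom of the top. Four apron rails, 66 mm thick and 99 mm tall, run between adjacent legs with their top edges flush with the underside of the top and their outer faces flush with the legs' outer faces.

B is a spool: two coaxial disc flanges of radius 164 mm and thickness 9 mm, joined by a core cylinder of radius 53 mm and height 79 mm. The lower flange rests on z = 0 and the three cylinders share a vertical axis.

C is a four-legged stool. The seat is a 360×312×35 mm slab whose top surface is at z = 386 mm; four square legs, each 28×28 mm in cross-section, run from the floor (z = 0) to the underside of the seat, each flush with a corner of the seat. Four stretchers, 28 mm wide and 20 mm tall, connect adjacent legs with their undersides at z = 199 mm, each running between the inner faces of the legs it joins and aligned with the legs' outer faces on the other axis.

The spool is on top of the table. Four stools sit around the table at the −y, +y, −x, +x sides.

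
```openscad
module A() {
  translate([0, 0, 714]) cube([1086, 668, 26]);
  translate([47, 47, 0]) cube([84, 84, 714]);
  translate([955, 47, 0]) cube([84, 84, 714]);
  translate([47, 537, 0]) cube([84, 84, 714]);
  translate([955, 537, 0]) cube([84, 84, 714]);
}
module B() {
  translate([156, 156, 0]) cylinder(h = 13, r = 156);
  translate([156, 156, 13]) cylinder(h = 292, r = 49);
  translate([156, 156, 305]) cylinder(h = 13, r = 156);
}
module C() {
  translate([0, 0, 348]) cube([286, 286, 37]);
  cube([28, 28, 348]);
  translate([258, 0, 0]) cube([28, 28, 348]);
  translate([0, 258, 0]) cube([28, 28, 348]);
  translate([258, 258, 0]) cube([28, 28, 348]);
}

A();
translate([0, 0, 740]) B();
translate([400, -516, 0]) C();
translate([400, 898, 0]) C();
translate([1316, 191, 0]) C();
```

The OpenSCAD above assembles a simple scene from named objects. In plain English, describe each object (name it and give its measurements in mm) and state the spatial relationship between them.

A is a table with a 1086×668 mm rectangular top, 26 mm thick, top surface at z = 740 mm, supported by four 84×84 mm square legs, each inset 47 mm from the nearest pair of top edges, running from the floor.

B is a spool: two coaxial disc flanges of radius 156 mm and thickness 13 mm, joined by a core cylinder of radius 49 mm and height 292 mm. The lower flange rests on z = 0 and the three cylinders share a vertical axis.

C is a four-legged stool. The seat is a 286×286×37 mm slab whose top surface is at z = 385 mm; four square legs, each 28×28 mm in cross-section, run from the floor (z = 0) to the underside of the seat, each flush with a corner of the seat.

The spool is on top of the table. Three stools sit around the table at the −y, +y, +x sides.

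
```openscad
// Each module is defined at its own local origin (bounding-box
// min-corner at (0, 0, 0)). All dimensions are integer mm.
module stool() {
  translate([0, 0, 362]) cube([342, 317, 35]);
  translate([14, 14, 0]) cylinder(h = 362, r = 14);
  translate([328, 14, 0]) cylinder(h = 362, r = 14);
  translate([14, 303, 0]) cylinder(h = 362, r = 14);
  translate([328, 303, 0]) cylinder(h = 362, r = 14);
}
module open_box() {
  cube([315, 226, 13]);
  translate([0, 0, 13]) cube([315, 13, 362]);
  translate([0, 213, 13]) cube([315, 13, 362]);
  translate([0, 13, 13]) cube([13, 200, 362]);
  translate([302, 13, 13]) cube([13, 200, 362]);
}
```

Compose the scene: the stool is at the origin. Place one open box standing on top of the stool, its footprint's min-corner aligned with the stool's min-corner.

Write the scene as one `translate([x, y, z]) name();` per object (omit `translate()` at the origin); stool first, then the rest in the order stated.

stool();
translate([0, 0, 397]) open_box();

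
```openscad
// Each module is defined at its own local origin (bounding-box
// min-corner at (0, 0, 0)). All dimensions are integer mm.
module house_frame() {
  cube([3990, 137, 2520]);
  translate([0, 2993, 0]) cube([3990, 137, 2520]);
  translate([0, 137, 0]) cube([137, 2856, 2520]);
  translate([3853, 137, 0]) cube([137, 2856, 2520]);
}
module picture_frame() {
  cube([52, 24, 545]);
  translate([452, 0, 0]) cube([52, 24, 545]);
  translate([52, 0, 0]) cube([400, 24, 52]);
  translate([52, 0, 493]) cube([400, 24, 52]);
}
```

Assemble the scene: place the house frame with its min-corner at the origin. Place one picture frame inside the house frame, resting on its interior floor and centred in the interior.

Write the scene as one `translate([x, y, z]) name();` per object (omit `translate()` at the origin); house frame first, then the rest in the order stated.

house_frame();
translate([1743, 1553, 0]) picture_frame();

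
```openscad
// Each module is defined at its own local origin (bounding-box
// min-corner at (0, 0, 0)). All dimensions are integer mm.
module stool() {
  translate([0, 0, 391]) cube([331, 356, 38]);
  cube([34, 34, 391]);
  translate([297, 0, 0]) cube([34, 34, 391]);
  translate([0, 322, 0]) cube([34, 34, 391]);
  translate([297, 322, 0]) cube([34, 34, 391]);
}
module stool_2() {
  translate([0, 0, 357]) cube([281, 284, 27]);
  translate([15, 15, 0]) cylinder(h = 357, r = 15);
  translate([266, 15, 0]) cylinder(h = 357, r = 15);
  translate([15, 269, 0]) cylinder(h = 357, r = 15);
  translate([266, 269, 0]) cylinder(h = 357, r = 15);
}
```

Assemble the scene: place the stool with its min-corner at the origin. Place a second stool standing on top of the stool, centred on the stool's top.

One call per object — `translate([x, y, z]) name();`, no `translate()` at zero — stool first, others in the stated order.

stool();
translate([25, 36, 429]) stool_2();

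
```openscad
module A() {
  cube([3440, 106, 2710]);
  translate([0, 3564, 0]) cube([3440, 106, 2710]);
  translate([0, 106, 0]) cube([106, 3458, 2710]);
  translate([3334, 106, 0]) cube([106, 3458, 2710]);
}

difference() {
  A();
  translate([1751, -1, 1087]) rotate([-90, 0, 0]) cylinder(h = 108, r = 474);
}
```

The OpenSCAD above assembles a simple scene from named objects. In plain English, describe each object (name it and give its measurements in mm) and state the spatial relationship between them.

A is a box-shaped house frame (walls only): outside footprint 3440×3670 mm, wall height 2710 mm, wall thickness 106 mm. The two y-facing walls run the full x-width; the two x-facing walls fit between the inner faces of the y-facing walls.

The house frame has a circular hole of radius 474 mm through its front wall, centred at (x = 1751, z = 1087).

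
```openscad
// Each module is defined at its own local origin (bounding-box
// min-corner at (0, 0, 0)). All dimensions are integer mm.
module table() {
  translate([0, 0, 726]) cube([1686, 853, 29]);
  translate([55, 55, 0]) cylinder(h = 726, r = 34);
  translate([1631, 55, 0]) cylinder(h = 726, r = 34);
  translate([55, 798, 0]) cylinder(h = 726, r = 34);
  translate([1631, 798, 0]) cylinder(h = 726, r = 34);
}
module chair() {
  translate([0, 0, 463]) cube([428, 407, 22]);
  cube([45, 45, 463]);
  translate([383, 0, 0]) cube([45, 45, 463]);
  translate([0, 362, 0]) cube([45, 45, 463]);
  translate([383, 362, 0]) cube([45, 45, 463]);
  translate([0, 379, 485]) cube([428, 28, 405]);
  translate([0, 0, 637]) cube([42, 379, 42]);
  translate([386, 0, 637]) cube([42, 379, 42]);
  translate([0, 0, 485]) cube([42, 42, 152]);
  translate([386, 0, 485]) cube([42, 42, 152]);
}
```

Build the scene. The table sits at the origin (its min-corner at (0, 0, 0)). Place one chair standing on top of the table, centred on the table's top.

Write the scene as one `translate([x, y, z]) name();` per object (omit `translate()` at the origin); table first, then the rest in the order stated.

table();
translate([629, 223, 755]) chair();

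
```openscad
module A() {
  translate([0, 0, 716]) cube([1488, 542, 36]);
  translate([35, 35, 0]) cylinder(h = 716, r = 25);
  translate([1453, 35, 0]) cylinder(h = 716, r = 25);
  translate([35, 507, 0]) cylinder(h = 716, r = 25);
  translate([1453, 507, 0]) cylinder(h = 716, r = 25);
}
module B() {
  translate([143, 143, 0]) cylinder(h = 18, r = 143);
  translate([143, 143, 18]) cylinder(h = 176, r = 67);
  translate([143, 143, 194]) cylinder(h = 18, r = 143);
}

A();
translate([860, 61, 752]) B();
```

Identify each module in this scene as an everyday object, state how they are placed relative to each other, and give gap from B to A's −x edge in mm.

A is a table. B is a spool. The spool is on top of the table. The gap from the spool to the table's −x edge is 860 mm.

The spool's min-x is at 860; the table's min-x is 0; gap = 860 mm.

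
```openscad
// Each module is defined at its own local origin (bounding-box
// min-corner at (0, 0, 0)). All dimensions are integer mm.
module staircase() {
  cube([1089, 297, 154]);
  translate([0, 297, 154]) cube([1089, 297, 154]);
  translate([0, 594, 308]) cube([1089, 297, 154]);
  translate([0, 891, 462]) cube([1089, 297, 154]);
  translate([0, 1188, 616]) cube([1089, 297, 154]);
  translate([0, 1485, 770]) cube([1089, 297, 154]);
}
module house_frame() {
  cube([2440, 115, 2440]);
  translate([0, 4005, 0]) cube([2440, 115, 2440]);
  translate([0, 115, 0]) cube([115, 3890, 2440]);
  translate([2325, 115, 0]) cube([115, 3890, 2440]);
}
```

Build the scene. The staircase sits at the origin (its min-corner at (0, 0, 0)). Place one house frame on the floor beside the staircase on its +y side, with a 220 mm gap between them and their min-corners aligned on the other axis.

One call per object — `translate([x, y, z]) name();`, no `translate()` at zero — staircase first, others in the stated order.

staircase();
translate([0, 2002, 0]) house_frame();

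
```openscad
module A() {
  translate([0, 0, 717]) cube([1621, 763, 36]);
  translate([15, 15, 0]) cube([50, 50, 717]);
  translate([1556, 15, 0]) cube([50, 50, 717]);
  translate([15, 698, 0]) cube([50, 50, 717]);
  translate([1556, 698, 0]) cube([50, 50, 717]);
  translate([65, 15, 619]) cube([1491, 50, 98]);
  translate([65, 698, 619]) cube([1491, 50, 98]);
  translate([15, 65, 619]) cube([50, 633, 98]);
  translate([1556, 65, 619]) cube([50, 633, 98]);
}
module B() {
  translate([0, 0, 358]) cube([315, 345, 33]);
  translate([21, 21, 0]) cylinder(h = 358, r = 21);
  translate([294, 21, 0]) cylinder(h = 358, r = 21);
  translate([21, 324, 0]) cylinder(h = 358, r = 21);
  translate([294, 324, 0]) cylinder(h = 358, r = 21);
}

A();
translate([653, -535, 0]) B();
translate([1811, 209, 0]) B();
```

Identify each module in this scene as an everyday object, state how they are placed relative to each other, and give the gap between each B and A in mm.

Each stool's nearest face is 190 mm from the table's bounding box.

A is a table. B is a stool. Two stools sit around the table at the −y, +x sides. The gap between each stool and the table is 190 mm.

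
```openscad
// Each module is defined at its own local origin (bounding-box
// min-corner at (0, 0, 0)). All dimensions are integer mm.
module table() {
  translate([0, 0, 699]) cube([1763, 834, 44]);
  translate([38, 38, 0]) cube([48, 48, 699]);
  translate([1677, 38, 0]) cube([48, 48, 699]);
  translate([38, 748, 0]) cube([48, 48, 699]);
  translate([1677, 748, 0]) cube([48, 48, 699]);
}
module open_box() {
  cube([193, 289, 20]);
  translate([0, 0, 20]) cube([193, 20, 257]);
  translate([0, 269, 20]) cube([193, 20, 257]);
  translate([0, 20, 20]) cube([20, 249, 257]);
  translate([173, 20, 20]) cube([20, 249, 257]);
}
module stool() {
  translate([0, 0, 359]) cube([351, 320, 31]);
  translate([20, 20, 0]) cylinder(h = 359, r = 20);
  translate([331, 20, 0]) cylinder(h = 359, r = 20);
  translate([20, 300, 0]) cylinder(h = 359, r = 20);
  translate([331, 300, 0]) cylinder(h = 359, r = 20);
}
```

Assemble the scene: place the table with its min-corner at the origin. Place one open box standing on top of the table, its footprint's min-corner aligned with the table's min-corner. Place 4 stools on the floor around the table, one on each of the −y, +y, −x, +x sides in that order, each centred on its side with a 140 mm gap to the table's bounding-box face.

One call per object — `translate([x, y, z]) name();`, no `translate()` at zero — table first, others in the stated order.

table();
translate([0, 0, 743]) open_box();
translate([706, -460, 0]) stool();
translate([706, 974, 0]) stool();
translate([-491, 257, 0]) stool();
translate([1903, 257, 0]) stool();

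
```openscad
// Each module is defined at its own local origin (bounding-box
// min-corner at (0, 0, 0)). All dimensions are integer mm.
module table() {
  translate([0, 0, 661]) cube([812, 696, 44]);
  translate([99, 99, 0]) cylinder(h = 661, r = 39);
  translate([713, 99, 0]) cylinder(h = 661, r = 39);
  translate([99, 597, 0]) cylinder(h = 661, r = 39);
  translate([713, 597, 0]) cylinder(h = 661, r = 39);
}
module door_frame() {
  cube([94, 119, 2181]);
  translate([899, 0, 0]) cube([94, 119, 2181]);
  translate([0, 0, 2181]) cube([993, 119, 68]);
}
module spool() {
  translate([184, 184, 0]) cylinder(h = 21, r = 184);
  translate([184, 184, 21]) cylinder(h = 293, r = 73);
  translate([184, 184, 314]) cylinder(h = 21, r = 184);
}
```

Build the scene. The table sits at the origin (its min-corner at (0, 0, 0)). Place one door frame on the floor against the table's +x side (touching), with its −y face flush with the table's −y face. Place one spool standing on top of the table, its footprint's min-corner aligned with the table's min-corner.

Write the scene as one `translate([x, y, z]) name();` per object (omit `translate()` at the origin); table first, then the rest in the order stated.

table();
translate([812, 0, 0]) door_frame();
translate([0, 0, 705]) spool();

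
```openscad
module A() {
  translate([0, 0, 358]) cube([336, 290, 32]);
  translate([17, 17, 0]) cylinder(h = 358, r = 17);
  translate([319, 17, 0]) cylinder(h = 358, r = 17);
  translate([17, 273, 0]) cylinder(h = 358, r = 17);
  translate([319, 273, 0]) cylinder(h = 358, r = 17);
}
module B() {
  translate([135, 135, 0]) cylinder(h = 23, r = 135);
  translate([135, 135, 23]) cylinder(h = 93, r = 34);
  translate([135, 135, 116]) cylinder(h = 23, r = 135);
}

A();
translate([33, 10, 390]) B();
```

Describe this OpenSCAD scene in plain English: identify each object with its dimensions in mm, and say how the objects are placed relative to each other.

A is a simple wooden stool: a rectangular seat 336 mm (x) by 290 mm (y), 32 mm thick, top face at z = 390 mm, on four round legs, each 34 mm in diameter. The legs rest on z = 0, each leg's axis is inset half a diameter from the nearest pair of seat edges (so the leg's bounding box is flush with the corner).

B is a spool: two coaxial disc flanges of radius 135 mm and thickness 23 mm, joined by a core cylinder of radius 34 mm and height 93 mm. The lower flange rests on z = 0 and the three cylinders share a vertical axis.

The spool is on top of the stool, centred.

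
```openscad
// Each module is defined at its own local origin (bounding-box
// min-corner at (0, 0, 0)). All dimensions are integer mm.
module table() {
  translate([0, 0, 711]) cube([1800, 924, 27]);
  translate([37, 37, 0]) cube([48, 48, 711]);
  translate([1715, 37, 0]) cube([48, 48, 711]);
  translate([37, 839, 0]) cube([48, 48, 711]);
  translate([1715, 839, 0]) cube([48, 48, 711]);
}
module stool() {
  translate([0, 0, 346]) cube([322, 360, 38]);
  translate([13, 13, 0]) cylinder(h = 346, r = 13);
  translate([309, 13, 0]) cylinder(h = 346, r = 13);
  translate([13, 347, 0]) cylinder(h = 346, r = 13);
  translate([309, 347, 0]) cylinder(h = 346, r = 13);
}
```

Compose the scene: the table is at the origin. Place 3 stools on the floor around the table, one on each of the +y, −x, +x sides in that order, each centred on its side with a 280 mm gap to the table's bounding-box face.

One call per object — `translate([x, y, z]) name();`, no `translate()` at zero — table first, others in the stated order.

table();
translate([739, 1204, 0]) stool();
translate([-602, 282, 0]) stool();
translate([2080, 282, 0]) stool();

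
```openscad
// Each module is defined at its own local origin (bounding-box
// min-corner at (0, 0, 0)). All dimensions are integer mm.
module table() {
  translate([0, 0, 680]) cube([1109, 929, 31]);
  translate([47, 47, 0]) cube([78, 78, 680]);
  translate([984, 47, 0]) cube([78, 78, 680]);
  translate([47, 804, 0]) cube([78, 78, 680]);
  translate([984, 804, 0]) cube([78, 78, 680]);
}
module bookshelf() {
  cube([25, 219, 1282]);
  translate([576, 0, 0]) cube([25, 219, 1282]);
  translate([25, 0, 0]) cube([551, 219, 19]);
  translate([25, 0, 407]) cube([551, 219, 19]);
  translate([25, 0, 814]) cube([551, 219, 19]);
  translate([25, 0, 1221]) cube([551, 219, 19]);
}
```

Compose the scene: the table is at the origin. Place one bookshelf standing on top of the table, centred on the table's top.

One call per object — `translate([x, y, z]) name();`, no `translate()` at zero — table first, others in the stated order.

table();
translate([254, 355, 711]) bookshelf();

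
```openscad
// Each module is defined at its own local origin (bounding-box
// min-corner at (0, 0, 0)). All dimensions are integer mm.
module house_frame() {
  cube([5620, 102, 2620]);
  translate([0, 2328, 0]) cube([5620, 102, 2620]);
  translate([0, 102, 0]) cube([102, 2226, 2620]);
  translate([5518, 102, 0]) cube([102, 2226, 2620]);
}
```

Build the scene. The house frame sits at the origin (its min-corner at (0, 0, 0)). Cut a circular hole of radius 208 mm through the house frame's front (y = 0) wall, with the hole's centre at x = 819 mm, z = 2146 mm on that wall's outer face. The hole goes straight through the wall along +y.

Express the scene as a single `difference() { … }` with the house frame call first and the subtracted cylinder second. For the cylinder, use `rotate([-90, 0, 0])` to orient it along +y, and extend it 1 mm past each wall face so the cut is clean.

difference() {
  house_frame();
  translate([819, -1, 2146]) rotate([-90, 0, 0]) cylinder(h = 104, r = 208);
}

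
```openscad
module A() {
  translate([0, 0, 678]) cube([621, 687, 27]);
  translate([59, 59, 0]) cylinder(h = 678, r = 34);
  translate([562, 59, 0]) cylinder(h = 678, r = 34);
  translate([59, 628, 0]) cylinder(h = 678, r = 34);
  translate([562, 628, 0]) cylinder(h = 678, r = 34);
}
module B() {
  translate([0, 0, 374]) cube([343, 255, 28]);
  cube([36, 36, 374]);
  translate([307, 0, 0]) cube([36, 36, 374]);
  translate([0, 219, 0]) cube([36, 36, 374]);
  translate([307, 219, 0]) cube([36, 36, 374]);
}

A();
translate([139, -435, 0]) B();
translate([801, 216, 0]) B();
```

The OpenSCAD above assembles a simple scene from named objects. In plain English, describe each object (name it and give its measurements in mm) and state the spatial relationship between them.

A is a table: top 621 mm (x) × 687 mm (y), 27 mm thick, upper face at z = 705 mm, on four round legs of 68 mm diameter, each leg's bounding box inset 25 mm from the nearest pair of top edges, running from z = 0 to the bottom of the top.

B is a four-legged stool. The seat is a 343×255×28 mm slab whose top surface is at z = 402 mm; four square legs, each 36×36 mm in cross-section, run from the floor (z = 0) to the underside of the seat, each flush with a corner of the seat.

Two stools sit around the table at the −y, +x sides.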